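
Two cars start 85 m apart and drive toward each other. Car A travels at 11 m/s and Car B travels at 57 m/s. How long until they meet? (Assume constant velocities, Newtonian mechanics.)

Combined speed: v_combined = 11 + 57 = 68 m/s
Time to meet: t = d/v_combined = 85/68 = 1.25 s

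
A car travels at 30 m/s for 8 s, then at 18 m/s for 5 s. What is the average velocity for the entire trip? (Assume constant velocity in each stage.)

d₁ = v₁t₁ = 30 × 8 = 240 m
d₂ = v₂t₂ = 18 × 5 = 90 m
d_total = 330 m, t_total = 13 s
v_avg = d_total/t_total = 330/13 = 25.38 m/s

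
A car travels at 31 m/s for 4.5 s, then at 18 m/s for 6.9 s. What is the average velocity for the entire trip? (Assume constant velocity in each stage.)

d₁ = v₁t₁ = 31 × 4.5 = 139.5 m
d₂ = v₂t₂ = 18 × 6.9 = 124.2 m
d_total = 263.7 m, t_total = 11.4 s
v_avg = d_total/t_total = 263.7/11.4 = 23.13 m/s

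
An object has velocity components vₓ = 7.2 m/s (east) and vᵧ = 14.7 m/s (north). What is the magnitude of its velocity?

|v| = √(vₓ² + vᵧ²) = √(7.2² + 14.7²) = √(267.93) = 16.37 m/s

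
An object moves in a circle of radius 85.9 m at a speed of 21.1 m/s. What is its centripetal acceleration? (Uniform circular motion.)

a_c = v²/r = 21.1²/85.9 = 445.21/85.9 = 5.18 m/s²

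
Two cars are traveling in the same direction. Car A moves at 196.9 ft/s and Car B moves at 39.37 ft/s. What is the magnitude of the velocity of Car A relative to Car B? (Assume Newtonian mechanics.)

v_rel = |v_A - v_B| = |196.9 - 39.37| = 157.53 ft/s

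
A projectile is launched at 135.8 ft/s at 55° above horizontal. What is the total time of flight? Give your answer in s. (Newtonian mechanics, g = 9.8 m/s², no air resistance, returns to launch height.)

v₀ = 135.8 ft/s × 0.3048 = 41.3918 m/s
T = 2 × v₀ × sin(θ) / g = 2 × 41.3918 × sin(55°) / 9.8 = 2 × 41.3918 × 0.819152 / 9.8 = 6.92 s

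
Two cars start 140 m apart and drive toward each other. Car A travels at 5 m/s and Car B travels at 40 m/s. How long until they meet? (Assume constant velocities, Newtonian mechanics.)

Combined speed: v_combined = 5 + 40 = 45 m/s
Time to meet: t = d/v_combined = 140/45 = 3.11 s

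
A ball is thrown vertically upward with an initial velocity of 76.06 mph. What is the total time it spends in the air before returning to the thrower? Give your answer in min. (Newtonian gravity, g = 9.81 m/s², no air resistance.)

v₀ = 76.06 mph × 0.44704 = 34.0019 m/s
t_total = 2 × v₀ / g = 2 × 34.0019 / 9.81 = 6.93209 s
t_total = 6.93209 s / 60.0 = 0.1155 min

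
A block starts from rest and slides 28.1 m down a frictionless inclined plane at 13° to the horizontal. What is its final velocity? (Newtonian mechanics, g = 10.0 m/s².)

a = g sin(θ) = 10.0 × sin(13°) = 2.2495 m/s²
v = √(2ad) = √(2 × 2.2495 × 28.1) = 11.24 m/s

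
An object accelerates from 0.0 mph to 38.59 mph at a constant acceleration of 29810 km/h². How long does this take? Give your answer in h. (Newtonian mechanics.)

v₀ = 0.0 mph × 0.44704 = 0.0 m/s
v = 38.59 mph × 0.44704 = 17.2513 m/s
a = 29810 km/h² × 7.716049382716049e-05 = 2.30015 m/s²
t = (v - v₀) / a = (17.2513 - 0.0) / 2.30015 = 7.50008 s
t = 7.50008 s / 3600.0 = 0.002083 h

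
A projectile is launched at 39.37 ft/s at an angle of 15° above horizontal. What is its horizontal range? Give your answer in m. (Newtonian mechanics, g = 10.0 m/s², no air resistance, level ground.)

v₀ = 39.37 ft/s × 0.3048 = 12.0 m/s
R = v₀² × sin(2θ) / g = 12.0² × sin(2 × 15°) / 10.0 = 144.0 × 0.5 / 10.0 = 7.2 m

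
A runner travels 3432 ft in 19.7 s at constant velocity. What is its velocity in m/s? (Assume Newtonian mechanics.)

d = 3432 ft × 0.3048 = 1046.07 m
v = d / t = 1046.07 / 19.7 = 53.1 m/s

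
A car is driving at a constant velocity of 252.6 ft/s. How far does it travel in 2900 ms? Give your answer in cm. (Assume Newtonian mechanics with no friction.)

v = 252.6 ft/s × 0.3048 = 76.9925 m/s
t = 2900 ms × 0.001 = 2.9 s
d = v × t = 76.9925 × 2.9 = 223.278 m
d = 223.278 m / 0.01 = 22330 cm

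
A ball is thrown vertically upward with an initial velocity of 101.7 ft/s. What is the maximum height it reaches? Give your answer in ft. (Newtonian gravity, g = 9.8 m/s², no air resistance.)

v₀ = 101.7 ft/s × 0.3048 = 30.9982 m/s
h_max = v₀² / (2g) = 30.9982² / (2 × 9.8) = 960.888 / 19.6 = 49.0249 m
h_max = 49.0249 m / 0.3048 = 160.8 ft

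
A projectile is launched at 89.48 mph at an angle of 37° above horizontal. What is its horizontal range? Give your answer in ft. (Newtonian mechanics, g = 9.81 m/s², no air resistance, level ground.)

v₀ = 89.48 mph × 0.44704 = 40.0011 m/s
R = v₀² × sin(2θ) / g = 40.0011² × sin(2 × 37°) / 9.81 = 1600.09 × 0.961262 / 9.81 = 156.79 m
R = 156.79 m / 0.3048 = 514.4 ft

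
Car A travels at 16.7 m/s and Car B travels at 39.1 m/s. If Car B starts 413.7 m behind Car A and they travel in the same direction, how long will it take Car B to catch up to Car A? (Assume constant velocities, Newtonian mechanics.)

Relative speed: v_rel = 39.1 - 16.7 = 22.4 m/s
Time to catch: t = d₀/v_rel = 413.7/22.4 = 18.47 s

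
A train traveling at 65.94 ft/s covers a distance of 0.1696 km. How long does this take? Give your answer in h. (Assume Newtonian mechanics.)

d = 0.1696 km × 1000.0 = 169.6 m
v = 65.94 ft/s × 0.3048 = 20.0985 m/s
t = d / v = 169.6 / 20.0985 = 8.43844 s
t = 8.43844 s / 3600.0 = 0.002344 h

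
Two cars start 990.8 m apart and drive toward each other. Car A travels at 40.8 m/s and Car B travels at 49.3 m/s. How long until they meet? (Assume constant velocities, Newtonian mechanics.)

Combined speed: v_combined = 40.8 + 49.3 = 90.1 m/s
Time to meet: t = d/v_combined = 990.8/90.1 = 11.0 s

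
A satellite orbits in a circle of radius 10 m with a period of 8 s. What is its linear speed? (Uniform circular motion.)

v = 2πr/T = 2π×10/8 = 7.85 m/s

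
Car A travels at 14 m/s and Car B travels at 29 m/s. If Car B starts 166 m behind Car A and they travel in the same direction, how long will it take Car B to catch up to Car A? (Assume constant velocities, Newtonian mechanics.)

Relative speed: v_rel = 29 - 14 = 15 m/s
Time to catch: t = d₀/v_rel = 166/15 = 11.07 s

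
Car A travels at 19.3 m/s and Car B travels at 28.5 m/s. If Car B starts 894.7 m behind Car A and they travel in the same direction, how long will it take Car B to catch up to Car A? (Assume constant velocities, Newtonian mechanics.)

Relative speed: v_rel = 28.5 - 19.3 = 9.2 m/s
Time to catch: t = d₀/v_rel = 894.7/9.2 = 97.25 s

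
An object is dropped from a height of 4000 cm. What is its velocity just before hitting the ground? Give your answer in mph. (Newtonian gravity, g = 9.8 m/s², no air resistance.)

h = 4000 cm × 0.01 = 40.0 m
v = √(2gh) = √(2 × 9.8 × 40.0) = 28.0 m/s
v = 28.0 m/s / 0.44704 = 62.63 mph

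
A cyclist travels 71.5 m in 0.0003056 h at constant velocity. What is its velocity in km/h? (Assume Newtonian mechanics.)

t = 0.0003056 h × 3600.0 = 1.10016 s
v = d / t = 71.5 / 1.10016 = 64.9905 m/s
v = 64.9905 m/s / 0.2777777777777778 = 234.0 km/h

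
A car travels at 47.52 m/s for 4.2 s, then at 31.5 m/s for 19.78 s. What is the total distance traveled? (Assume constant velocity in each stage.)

d₁ = v₁t₁ = 47.52 × 4.2 = 199.584 m
d₂ = v₂t₂ = 31.5 × 19.78 = 623.07 m
d_total = 199.584 + 623.07 = 822.65 m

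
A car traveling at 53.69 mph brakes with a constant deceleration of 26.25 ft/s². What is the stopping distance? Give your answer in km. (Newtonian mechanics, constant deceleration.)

v₀ = 53.69 mph × 0.44704 = 24.0016 m/s
a = 26.25 ft/s² × 0.3048 = 8.001 m/s²
d = v₀² / (2a) = 24.0016² / (2 × 8.001) = 576.077 / 16.002 = 36.0003 m
d = 36.0003 m / 1000.0 = 0.036 km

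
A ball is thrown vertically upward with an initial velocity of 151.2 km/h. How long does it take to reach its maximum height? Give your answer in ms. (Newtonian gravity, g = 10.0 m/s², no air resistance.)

v₀ = 151.2 km/h × 0.2777777777777778 = 42.0 m/s
t_up = v₀ / g = 42.0 / 10.0 = 4.2 s
t_up = 4.2 s / 0.001 = 4200 ms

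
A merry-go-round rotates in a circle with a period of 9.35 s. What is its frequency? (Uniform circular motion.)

f = 1/T = 1/9.35 = 0.107 Hz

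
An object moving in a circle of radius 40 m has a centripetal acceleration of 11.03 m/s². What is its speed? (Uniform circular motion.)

v = √(a_c × r) = √(11.03 × 40) = 21.0 m/s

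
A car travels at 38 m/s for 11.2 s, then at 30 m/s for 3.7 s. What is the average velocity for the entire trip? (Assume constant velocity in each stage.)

d₁ = v₁t₁ = 38 × 11.2 = 425.6 m
d₂ = v₂t₂ = 30 × 3.7 = 111.0 m
d_total = 536.6 m, t_total = 14.9 s
v_avg = d_total/t_total = 536.6/14.9 = 36.01 m/s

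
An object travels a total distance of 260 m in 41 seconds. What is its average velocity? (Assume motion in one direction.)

v_avg = Δd / Δt = 260 / 41 = 6.34 m/s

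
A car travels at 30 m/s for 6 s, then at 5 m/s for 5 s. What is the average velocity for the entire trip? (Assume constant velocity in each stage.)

d₁ = v₁t₁ = 30 × 6 = 180 m
d₂ = v₂t₂ = 5 × 5 = 25 m
d_total = 205 m, t_total = 11 s
v_avg = d_total/t_total = 205/11 = 18.64 m/s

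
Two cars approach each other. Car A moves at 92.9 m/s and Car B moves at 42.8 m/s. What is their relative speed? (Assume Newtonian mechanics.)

v_rel = v_A + v_B = 92.9 + 42.8 = 135.7 m/s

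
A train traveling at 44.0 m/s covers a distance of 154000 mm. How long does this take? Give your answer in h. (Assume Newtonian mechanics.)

d = 154000 mm × 0.001 = 154.0 m
t = d / v = 154.0 / 44.0 = 3.5 s
t = 3.5 s / 3600.0 = 0.0009722 h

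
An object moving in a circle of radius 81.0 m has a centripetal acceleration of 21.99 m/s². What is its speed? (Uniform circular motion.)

v = √(a_c × r) = √(21.99 × 81.0) = 42.2 m/s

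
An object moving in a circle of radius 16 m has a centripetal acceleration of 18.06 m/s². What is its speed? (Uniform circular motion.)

v = √(a_c × r) = √(18.06 × 16) = 17.0 m/s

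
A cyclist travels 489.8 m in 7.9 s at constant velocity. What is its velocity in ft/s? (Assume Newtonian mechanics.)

v = d / t = 489.8 / 7.9 = 62.0 m/s
v = 62.0 m/s / 0.3048 = 203.4 ft/s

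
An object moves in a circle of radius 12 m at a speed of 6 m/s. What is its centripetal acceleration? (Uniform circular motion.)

a_c = v²/r = 6²/12 = 36/12 = 3.0 m/s²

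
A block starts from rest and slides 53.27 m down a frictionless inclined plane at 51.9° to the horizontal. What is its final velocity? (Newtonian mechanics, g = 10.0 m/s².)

a = g sin(θ) = 10.0 × sin(51.9°) = 7.8694 m/s²
v = √(2ad) = √(2 × 7.8694 × 53.27) = 28.96 m/s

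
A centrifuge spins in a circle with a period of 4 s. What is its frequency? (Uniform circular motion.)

f = 1/T = 1/4 = 0.25 Hz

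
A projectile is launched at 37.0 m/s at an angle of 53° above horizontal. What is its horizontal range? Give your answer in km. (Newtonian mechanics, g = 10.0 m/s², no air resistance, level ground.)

R = v₀² × sin(2θ) / g = 37.0² × sin(2 × 53°) / 10.0 = 1369.0 × 0.961262 / 10.0 = 131.597 m
R = 131.597 m / 1000.0 = 0.1316 km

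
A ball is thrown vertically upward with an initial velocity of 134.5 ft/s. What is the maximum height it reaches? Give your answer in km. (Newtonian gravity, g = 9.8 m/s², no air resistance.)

v₀ = 134.5 ft/s × 0.3048 = 40.9956 m/s
h_max = v₀² / (2g) = 40.9956² / (2 × 9.8) = 1680.64 / 19.6 = 85.7469 m
h_max = 85.7469 m / 1000.0 = 0.08575 km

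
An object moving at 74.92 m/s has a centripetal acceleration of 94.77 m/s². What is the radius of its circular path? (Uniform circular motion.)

r = v²/a_c = 74.92²/94.77 = 59.23 m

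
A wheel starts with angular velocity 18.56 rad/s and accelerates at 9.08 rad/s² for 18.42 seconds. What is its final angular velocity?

ω = ω₀ + αt = 18.56 + 9.08 × 18.42 = 185.81 rad/s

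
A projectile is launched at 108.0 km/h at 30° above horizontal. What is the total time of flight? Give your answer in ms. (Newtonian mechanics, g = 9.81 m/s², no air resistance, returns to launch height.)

v₀ = 108.0 km/h × 0.2777777777777778 = 30.0 m/s
T = 2 × v₀ × sin(θ) / g = 2 × 30.0 × sin(30°) / 9.81 = 2 × 30.0 × 0.5 / 9.81 = 3.0581 s
T = 3.0581 s / 0.001 = 3058 ms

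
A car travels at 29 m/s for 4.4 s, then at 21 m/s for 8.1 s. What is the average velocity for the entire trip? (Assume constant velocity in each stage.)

d₁ = v₁t₁ = 29 × 4.4 = 127.6 m
d₂ = v₂t₂ = 21 × 8.1 = 170.1 m
d_total = 297.7 m, t_total = 12.5 s
v_avg = d_total/t_total = 297.7/12.5 = 23.82 m/s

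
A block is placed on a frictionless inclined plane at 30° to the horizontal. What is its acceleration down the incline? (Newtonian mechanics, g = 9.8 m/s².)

a = g sin(θ) = 9.8 × sin(30°) = 9.8 × 0.5 = 4.9 m/s²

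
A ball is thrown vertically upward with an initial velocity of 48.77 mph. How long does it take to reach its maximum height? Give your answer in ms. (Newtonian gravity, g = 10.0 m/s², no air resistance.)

v₀ = 48.77 mph × 0.44704 = 21.8021 m/s
t_up = v₀ / g = 21.8021 / 10.0 = 2.18021 s
t_up = 2.18021 s / 0.001 = 2180 ms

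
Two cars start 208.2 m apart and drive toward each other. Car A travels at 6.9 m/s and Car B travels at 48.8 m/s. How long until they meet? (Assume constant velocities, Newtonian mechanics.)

Combined speed: v_combined = 6.9 + 48.8 = 55.7 m/s
Time to meet: t = d/v_combined = 208.2/55.7 = 3.74 s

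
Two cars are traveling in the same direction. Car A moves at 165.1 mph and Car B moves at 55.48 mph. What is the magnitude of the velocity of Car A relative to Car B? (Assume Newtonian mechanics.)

v_rel = |v_A - v_B| = |165.1 - 55.48| = 109.62 mph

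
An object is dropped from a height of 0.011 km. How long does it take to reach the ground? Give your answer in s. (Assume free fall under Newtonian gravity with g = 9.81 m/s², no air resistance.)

h = 0.011 km × 1000.0 = 11.0 m
t = √(2h/g) = √(2 × 11.0 / 9.81) = 1.498 s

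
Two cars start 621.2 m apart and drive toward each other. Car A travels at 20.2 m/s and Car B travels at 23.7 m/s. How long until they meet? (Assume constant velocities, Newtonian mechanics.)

Combined speed: v_combined = 20.2 + 23.7 = 43.9 m/s
Time to meet: t = d/v_combined = 621.2/43.9 = 14.15 s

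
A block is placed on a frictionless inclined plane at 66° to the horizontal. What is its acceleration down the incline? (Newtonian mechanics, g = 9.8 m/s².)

a = g sin(θ) = 9.8 × sin(66°) = 9.8 × 0.9135 = 8.95 m/s²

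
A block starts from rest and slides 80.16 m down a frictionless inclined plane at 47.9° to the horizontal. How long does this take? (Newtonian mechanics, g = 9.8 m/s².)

a = g sin(θ) = 9.8 × sin(47.9°) = 7.2714 m/s²
t = √(2d/a) = √(2 × 80.16 / 7.2714) = 4.7 s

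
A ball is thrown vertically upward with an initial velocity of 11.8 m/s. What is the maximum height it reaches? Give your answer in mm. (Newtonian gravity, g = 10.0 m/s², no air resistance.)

h_max = v₀² / (2g) = 11.8² / (2 × 10.0) = 139.24 / 20.0 = 6.962 m
h_max = 6.962 m / 0.001 = 6962 mm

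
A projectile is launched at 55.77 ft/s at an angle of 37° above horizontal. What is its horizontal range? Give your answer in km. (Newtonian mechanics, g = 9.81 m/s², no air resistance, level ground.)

v₀ = 55.77 ft/s × 0.3048 = 16.9987 m/s
R = v₀² × sin(2θ) / g = 16.9987² × sin(2 × 37°) / 9.81 = 288.956 × 0.961262 / 9.81 = 28.3142 m
R = 28.3142 m / 1000.0 = 0.02831 km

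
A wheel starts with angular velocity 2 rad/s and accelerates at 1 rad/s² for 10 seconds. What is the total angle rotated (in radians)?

θ = ω₀t + ½αt² = 2×10 + ½×1×10² = 70.0 rad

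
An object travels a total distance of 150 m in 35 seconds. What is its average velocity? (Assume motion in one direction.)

v_avg = Δd / Δt = 150 / 35 = 4.29 m/s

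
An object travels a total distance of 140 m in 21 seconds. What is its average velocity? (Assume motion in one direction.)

v_avg = Δd / Δt = 140 / 21 = 6.67 m/s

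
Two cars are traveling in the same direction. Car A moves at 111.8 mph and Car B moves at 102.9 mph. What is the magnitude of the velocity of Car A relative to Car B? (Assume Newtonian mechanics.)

v_rel = |v_A - v_B| = |111.8 - 102.9| = 8.9 mph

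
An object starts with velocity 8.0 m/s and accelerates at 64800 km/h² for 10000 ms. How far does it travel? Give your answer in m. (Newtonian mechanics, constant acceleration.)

a = 64800 km/h² × 7.716049382716049e-05 = 5.0 m/s²
t = 10000 ms × 0.001 = 10.0 s
d = v₀ × t + ½ × a × t² = 8.0 × 10.0 + 0.5 × 5.0 × 10.0² = 330.0 m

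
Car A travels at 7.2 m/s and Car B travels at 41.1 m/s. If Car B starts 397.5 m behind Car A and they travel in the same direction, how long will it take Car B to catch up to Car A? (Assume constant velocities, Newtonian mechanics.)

Relative speed: v_rel = 41.1 - 7.2 = 33.9 m/s
Time to catch: t = d₀/v_rel = 397.5/33.9 = 11.73 s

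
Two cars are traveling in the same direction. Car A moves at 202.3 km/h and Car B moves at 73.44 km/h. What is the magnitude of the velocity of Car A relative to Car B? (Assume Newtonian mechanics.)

v_rel = |v_A - v_B| = |202.3 - 73.44| = 128.86 km/h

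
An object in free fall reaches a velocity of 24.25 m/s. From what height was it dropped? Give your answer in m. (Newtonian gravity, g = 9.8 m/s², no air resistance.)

h = v² / (2g) = 24.25² / (2 × 9.8) = 30.0 m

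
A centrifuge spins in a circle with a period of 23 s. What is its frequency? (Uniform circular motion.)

f = 1/T = 1/23 = 0.0435 Hz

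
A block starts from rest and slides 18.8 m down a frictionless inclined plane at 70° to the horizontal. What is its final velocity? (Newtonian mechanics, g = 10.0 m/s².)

a = g sin(θ) = 10.0 × sin(70°) = 9.3969 m/s²
v = √(2ad) = √(2 × 9.3969 × 18.8) = 18.8 m/s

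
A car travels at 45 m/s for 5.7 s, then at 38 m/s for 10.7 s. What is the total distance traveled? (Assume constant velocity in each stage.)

d₁ = v₁t₁ = 45 × 5.7 = 256.5 m
d₂ = v₂t₂ = 38 × 10.7 = 406.6 m
d_total = 256.5 + 406.6 = 663.1 m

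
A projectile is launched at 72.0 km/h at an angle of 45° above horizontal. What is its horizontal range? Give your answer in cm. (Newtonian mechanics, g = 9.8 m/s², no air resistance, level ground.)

v₀ = 72.0 km/h × 0.2777777777777778 = 20.0 m/s
R = v₀² × sin(2θ) / g = 20.0² × sin(2 × 45°) / 9.8 = 400.0 × 1.0 / 9.8 = 40.8163 m
R = 40.8163 m / 0.01 = 4082 cm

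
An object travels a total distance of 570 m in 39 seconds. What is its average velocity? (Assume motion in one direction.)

v_avg = Δd / Δt = 570 / 39 = 14.62 m/s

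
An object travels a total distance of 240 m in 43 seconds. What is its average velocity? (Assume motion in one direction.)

v_avg = Δd / Δt = 240 / 43 = 5.58 m/s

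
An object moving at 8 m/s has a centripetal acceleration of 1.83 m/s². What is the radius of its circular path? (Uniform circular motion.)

r = v²/a_c = 8²/1.83 = 34.97 m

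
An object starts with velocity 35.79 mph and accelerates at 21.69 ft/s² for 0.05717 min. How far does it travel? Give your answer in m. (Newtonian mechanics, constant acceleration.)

v₀ = 35.79 mph × 0.44704 = 15.9996 m/s
a = 21.69 ft/s² × 0.3048 = 6.61111 m/s²
t = 0.05717 min × 60.0 = 3.4302 s
d = v₀ × t + ½ × a × t² = 15.9996 × 3.4302 + 0.5 × 6.61111 × 3.4302² = 93.78 m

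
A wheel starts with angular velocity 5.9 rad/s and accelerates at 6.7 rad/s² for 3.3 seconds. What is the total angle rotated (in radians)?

θ = ω₀t + ½αt² = 5.9×3.3 + ½×6.7×3.3² = 55.95 rad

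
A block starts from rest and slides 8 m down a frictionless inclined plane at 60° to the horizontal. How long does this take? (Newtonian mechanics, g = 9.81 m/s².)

a = g sin(θ) = 9.81 × sin(60°) = 8.4957 m/s²
t = √(2d/a) = √(2 × 8 / 8.4957) = 1.37 s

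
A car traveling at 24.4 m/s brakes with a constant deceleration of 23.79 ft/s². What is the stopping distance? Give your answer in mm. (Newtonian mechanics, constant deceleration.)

a = 23.79 ft/s² × 0.3048 = 7.25119 m/s²
d = v₀² / (2a) = 24.4² / (2 × 7.25119) = 595.36 / 14.5024 = 41.0525 m
d = 41.0525 m / 0.001 = 41050 mm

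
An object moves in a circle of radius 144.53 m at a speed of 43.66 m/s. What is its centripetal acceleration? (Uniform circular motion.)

a_c = v²/r = 43.66²/144.53 = 1906.1956/144.53 = 13.19 m/s²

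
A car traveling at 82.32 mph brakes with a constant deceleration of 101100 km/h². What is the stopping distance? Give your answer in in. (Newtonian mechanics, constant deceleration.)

v₀ = 82.32 mph × 0.44704 = 36.8003 m/s
a = 101100 km/h² × 7.716049382716049e-05 = 7.80093 m/s²
d = v₀² / (2a) = 36.8003² / (2 × 7.80093) = 1354.26 / 15.6019 = 86.801 m
d = 86.801 m / 0.0254 = 3417 in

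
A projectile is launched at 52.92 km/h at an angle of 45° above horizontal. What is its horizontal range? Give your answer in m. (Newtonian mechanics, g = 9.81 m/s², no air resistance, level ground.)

v₀ = 52.92 km/h × 0.2777777777777778 = 14.7 m/s
R = v₀² × sin(2θ) / g = 14.7² × sin(2 × 45°) / 9.81 = 216.09 × 1.0 / 9.81 = 22.03 m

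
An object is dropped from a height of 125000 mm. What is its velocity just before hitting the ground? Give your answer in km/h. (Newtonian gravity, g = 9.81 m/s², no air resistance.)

h = 125000 mm × 0.001 = 125.0 m
v = √(2gh) = √(2 × 9.81 × 125.0) = 49.5227 m/s
v = 49.5227 m/s / 0.2777777777777778 = 178.3 km/h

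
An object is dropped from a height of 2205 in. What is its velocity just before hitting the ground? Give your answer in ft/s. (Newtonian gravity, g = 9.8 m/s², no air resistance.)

h = 2205 in × 0.0254 = 56.007 m
v = √(2gh) = √(2 × 9.8 × 56.007) = 33.1321 m/s
v = 33.1321 m/s / 0.3048 = 108.7 ft/s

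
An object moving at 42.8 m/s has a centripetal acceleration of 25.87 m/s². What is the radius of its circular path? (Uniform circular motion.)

r = v²/a_c = 42.8²/25.87 = 70.81 m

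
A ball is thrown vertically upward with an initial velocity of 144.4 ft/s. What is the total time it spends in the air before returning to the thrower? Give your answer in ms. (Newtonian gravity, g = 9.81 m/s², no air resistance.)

v₀ = 144.4 ft/s × 0.3048 = 44.0131 m/s
t_total = 2 × v₀ / g = 2 × 44.0131 / 9.81 = 8.97311 s
t_total = 8.97311 s / 0.001 = 8973 ms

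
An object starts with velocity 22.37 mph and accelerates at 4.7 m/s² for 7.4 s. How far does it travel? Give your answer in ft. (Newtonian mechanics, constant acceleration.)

v₀ = 22.37 mph × 0.44704 = 10.0003 m/s
d = v₀ × t + ½ × a × t² = 10.0003 × 7.4 + 0.5 × 4.7 × 7.4² = 202.688 m
d = 202.688 m / 0.3048 = 665.0 ft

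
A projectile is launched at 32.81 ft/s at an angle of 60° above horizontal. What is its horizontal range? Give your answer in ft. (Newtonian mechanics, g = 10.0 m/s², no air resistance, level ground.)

v₀ = 32.81 ft/s × 0.3048 = 10.0005 m/s
R = v₀² × sin(2θ) / g = 10.0005² × sin(2 × 60°) / 10.0 = 100.01 × 0.866025 / 10.0 = 8.66112 m
R = 8.66112 m / 0.3048 = 28.42 ft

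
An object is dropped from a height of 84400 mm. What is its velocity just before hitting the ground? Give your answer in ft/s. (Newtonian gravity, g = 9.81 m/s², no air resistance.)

h = 84400 mm × 0.001 = 84.4 m
v = √(2gh) = √(2 × 9.81 × 84.4) = 40.6931 m/s
v = 40.6931 m/s / 0.3048 = 133.5 ft/s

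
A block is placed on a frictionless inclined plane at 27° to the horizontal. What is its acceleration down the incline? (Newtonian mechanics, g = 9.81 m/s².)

a = g sin(θ) = 9.81 × sin(27°) = 9.81 × 0.454 = 4.45 m/s²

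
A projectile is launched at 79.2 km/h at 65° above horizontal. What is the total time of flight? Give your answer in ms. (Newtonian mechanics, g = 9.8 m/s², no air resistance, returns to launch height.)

v₀ = 79.2 km/h × 0.2777777777777778 = 22.0 m/s
T = 2 × v₀ × sin(θ) / g = 2 × 22.0 × sin(65°) / 9.8 = 2 × 22.0 × 0.906308 / 9.8 = 4.06914 s
T = 4.06914 s / 0.001 = 4069 ms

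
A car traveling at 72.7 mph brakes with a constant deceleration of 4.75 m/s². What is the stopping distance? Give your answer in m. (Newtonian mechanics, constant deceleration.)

v₀ = 72.7 mph × 0.44704 = 32.4998 m/s
d = v₀² / (2a) = 32.4998² / (2 × 4.75) = 1056.24 / 9.5 = 111.2 m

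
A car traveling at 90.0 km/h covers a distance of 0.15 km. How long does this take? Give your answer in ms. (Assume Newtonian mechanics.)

d = 0.15 km × 1000.0 = 150.0 m
v = 90.0 km/h × 0.2777777777777778 = 25.0 m/s
t = d / v = 150.0 / 25.0 = 6.0 s
t = 6.0 s / 0.001 = 6000 ms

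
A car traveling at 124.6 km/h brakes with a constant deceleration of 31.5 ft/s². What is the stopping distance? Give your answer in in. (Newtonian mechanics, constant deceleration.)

v₀ = 124.6 km/h × 0.2777777777777778 = 34.6111 m/s
a = 31.5 ft/s² × 0.3048 = 9.6012 m/s²
d = v₀² / (2a) = 34.6111² / (2 × 9.6012) = 1197.93 / 19.2024 = 62.3844 m
d = 62.3844 m / 0.0254 = 2456 in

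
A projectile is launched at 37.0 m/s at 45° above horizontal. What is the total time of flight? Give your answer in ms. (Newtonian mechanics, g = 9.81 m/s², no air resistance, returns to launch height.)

T = 2 × v₀ × sin(θ) / g = 2 × 37.0 × sin(45°) / 9.81 = 2 × 37.0 × 0.707107 / 9.81 = 5.33394 s
T = 5.33394 s / 0.001 = 5334 ms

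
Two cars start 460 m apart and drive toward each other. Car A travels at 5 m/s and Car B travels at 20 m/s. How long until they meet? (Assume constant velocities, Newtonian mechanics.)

Combined speed: v_combined = 5 + 20 = 25 m/s
Time to meet: t = d/v_combined = 460/25 = 18.4 s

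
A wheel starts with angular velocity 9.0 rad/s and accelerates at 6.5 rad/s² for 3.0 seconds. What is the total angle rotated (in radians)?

θ = ω₀t + ½αt² = 9.0×3.0 + ½×6.5×3.0² = 56.25 rad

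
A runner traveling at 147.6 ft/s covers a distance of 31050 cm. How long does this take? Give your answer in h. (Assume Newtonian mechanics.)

d = 31050 cm × 0.01 = 310.5 m
v = 147.6 ft/s × 0.3048 = 44.9885 m/s
t = d / v = 310.5 / 44.9885 = 6.90176 s
t = 6.90176 s / 3600.0 = 0.001917 h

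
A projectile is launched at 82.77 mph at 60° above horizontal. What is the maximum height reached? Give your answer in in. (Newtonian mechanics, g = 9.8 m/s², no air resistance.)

v₀ = 82.77 mph × 0.44704 = 37.0015 m/s
H = v₀² × sin²(θ) / (2g) = 37.0015² × sin(60°)² / (2 × 9.8) = 1369.11 × 0.75 / 19.6 = 52.3894 m
H = 52.3894 m / 0.0254 = 2063 in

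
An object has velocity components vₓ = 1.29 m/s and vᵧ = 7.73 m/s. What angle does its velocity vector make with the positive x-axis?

θ = arctan(vᵧ/vₓ) = arctan(7.73/1.29) = 80.53°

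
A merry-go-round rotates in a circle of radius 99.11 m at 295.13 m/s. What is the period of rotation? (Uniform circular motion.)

T = 2πr/v = 2π×99.11/295.13 = 2.11 s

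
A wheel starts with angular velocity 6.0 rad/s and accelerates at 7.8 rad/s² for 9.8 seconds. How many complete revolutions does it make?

θ = ω₀t + ½αt² = 6.0×9.8 + ½×7.8×9.8² = 433.356 rad
Total revolutions = θ/(2π) = 433.356/(2π) = 68.97
Complete revolutions = ⌊68.97⌋ = 68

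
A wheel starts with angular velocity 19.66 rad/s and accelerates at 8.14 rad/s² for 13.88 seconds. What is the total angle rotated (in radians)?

θ = ω₀t + ½αt² = 19.66×13.88 + ½×8.14×13.88² = 1056.98 rad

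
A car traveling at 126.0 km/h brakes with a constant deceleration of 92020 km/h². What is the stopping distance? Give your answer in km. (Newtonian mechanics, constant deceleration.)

v₀ = 126.0 km/h × 0.2777777777777778 = 35.0 m/s
a = 92020 km/h² × 7.716049382716049e-05 = 7.10031 m/s²
d = v₀² / (2a) = 35.0² / (2 × 7.10031) = 1225.0 / 14.2006 = 86.264 m
d = 86.264 m / 1000.0 = 0.08626 km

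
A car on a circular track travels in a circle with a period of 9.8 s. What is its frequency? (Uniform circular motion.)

f = 1/T = 1/9.8 = 0.102 Hz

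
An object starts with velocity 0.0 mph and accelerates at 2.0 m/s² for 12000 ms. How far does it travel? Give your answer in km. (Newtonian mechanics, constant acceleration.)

v₀ = 0.0 mph × 0.44704 = 0.0 m/s
t = 12000 ms × 0.001 = 12.0 s
d = v₀ × t + ½ × a × t² = 0.0 × 12.0 + 0.5 × 2.0 × 12.0² = 144.0 m
d = 144.0 m / 1000.0 = 0.144 km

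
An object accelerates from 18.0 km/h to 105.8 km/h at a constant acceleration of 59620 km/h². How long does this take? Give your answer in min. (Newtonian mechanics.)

v₀ = 18.0 km/h × 0.2777777777777778 = 5.0 m/s
v = 105.8 km/h × 0.2777777777777778 = 29.3889 m/s
a = 59620 km/h² × 7.716049382716049e-05 = 4.60031 m/s²
t = (v - v₀) / a = (29.3889 - 5.0) / 4.60031 = 5.30158 s
t = 5.30158 s / 60.0 = 0.08836 min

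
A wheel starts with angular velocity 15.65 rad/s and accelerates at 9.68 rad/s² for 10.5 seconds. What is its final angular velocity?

ω = ω₀ + αt = 15.65 + 9.68 × 10.5 = 117.29 rad/s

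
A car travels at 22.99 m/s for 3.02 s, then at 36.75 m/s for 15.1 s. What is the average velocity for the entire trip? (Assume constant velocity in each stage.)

d₁ = v₁t₁ = 22.99 × 3.02 = 69.4298 m
d₂ = v₂t₂ = 36.75 × 15.1 = 554.925 m
d_total = 624.3548 m, t_total = 18.12 s
v_avg = d_total/t_total = 624.3548/18.12 = 34.46 m/s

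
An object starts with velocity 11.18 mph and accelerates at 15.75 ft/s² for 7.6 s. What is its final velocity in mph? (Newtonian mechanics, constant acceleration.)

v₀ = 11.18 mph × 0.44704 = 4.99791 m/s
a = 15.75 ft/s² × 0.3048 = 4.8006 m/s²
v = v₀ + a × t = 4.99791 + 4.8006 × 7.6 = 41.4825 m/s
v = 41.4825 m/s / 0.44704 = 92.79 mph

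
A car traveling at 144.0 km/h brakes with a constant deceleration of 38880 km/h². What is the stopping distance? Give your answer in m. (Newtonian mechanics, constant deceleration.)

v₀ = 144.0 km/h × 0.2777777777777778 = 40.0 m/s
a = 38880 km/h² × 7.716049382716049e-05 = 3.0 m/s²
d = v₀² / (2a) = 40.0² / (2 × 3.0) = 1600.0 / 6.0 = 266.7 m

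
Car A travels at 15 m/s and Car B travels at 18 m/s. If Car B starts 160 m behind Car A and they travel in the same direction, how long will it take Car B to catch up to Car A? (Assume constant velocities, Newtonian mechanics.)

Relative speed: v_rel = 18 - 15 = 3 m/s
Time to catch: t = d₀/v_rel = 160/3 = 53.33 s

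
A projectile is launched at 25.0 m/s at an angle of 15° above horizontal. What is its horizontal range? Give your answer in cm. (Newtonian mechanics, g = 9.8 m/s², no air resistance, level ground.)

R = v₀² × sin(2θ) / g = 25.0² × sin(2 × 15°) / 9.8 = 625.0 × 0.5 / 9.8 = 31.8878 m
R = 31.8878 m / 0.01 = 3189 cm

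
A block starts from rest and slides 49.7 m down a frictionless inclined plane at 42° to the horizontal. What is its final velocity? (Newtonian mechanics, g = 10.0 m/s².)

a = g sin(θ) = 10.0 × sin(42°) = 6.6913 m/s²
v = √(2ad) = √(2 × 6.6913 × 49.7) = 25.79 m/s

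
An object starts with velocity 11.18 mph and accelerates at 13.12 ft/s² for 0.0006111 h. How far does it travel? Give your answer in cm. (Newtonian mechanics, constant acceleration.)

v₀ = 11.18 mph × 0.44704 = 4.99791 m/s
a = 13.12 ft/s² × 0.3048 = 3.99898 m/s²
t = 0.0006111 h × 3600.0 = 2.19996 s
d = v₀ × t + ½ × a × t² = 4.99791 × 2.19996 + 0.5 × 3.99898 × 2.19996² = 20.6724 m
d = 20.6724 m / 0.01 = 2067 cm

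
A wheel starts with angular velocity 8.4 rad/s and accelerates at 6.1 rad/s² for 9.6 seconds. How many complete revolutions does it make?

θ = ω₀t + ½αt² = 8.4×9.6 + ½×6.1×9.6² = 361.728 rad
Total revolutions = θ/(2π) = 361.728/(2π) = 57.57
Complete revolutions = ⌊57.57⌋ = 57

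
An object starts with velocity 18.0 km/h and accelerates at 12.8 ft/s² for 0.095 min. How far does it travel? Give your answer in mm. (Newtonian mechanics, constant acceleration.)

v₀ = 18.0 km/h × 0.2777777777777778 = 5.0 m/s
a = 12.8 ft/s² × 0.3048 = 3.90144 m/s²
t = 0.095 min × 60.0 = 5.7 s
d = v₀ × t + ½ × a × t² = 5.0 × 5.7 + 0.5 × 3.90144 × 5.7² = 91.8789 m
d = 91.8789 m / 0.001 = 91880 mm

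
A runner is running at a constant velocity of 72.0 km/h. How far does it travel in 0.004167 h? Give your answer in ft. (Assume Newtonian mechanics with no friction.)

v = 72.0 km/h × 0.2777777777777778 = 20.0 m/s
t = 0.004167 h × 3600.0 = 15.0012 s
d = v × t = 20.0 × 15.0012 = 300.024 m
d = 300.024 m / 0.3048 = 984.3 ft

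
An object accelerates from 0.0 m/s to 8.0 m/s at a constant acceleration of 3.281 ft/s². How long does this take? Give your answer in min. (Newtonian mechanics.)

a = 3.281 ft/s² × 0.3048 = 1.00005 m/s²
t = (v - v₀) / a = (8.0 - 0.0) / 1.00005 = 7.9996 s
t = 7.9996 s / 60.0 = 0.1333 min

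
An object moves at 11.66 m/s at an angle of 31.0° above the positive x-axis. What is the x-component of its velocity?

vₓ = v cos(θ) = 11.66 × cos(31.0°) = 9.99 m/s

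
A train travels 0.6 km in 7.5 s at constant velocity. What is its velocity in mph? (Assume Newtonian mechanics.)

d = 0.6 km × 1000.0 = 600.0 m
v = d / t = 600.0 / 7.5 = 80.0 m/s
v = 80.0 m/s / 0.44704 = 179.0 mph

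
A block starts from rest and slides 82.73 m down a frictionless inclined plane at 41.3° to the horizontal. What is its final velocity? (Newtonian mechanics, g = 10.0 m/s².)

a = g sin(θ) = 10.0 × sin(41.3°) = 6.6 m/s²
v = √(2ad) = √(2 × 6.6 × 82.73) = 33.05 m/s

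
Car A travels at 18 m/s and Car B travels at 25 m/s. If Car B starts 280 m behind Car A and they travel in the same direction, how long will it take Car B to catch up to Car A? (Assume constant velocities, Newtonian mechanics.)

Relative speed: v_rel = 25 - 18 = 7 m/s
Time to catch: t = d₀/v_rel = 280/7 = 40.0 s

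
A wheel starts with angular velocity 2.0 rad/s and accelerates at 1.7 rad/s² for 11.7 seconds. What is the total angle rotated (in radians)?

θ = ω₀t + ½αt² = 2.0×11.7 + ½×1.7×11.7² = 139.76 rad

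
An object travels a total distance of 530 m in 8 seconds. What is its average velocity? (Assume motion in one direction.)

v_avg = Δd / Δt = 530 / 8 = 66.25 m/s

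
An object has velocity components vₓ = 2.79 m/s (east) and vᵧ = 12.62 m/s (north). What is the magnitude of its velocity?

|v| = √(vₓ² + vᵧ²) = √(2.79² + 12.62²) = √(167.0485) = 12.92 m/s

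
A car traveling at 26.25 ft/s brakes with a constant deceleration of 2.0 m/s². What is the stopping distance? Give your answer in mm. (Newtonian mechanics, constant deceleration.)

v₀ = 26.25 ft/s × 0.3048 = 8.001 m/s
d = v₀² / (2a) = 8.001² / (2 × 2.0) = 64.016 / 4.0 = 16.004 m
d = 16.004 m / 0.001 = 16000 mm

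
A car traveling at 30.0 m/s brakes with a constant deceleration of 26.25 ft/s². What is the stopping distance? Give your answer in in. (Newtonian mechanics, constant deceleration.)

a = 26.25 ft/s² × 0.3048 = 8.001 m/s²
d = v₀² / (2a) = 30.0² / (2 × 8.001) = 900.0 / 16.002 = 56.243 m
d = 56.243 m / 0.0254 = 2214 in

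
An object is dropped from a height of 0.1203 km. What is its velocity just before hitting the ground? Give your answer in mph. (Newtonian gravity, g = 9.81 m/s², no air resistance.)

h = 0.1203 km × 1000.0 = 120.3 m
v = √(2gh) = √(2 × 9.81 × 120.3) = 48.5828 m/s
v = 48.5828 m/s / 0.44704 = 108.7 mph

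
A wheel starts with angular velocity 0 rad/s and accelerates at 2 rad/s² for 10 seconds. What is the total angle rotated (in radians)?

θ = ω₀t + ½αt² = 0×10 + ½×2×10² = 100.0 rad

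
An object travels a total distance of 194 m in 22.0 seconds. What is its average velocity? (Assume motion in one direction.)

v_avg = Δd / Δt = 194 / 22.0 = 8.82 m/s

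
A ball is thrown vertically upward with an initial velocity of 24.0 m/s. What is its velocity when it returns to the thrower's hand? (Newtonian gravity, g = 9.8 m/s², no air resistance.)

By conservation of energy (no air resistance), the ball returns to the throw height with the same speed as launch, but directed downward.
|v_ground| = v₀ = 24.0 m/s
v_ground = 24.0 m/s (downward)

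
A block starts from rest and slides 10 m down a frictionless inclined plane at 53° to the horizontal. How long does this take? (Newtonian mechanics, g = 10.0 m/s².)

a = g sin(θ) = 10.0 × sin(53°) = 7.9864 m/s²
t = √(2d/a) = √(2 × 10 / 7.9864) = 1.58 s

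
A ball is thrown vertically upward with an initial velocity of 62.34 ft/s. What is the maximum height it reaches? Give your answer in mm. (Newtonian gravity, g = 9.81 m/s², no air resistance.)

v₀ = 62.34 ft/s × 0.3048 = 19.0012 m/s
h_max = v₀² / (2g) = 19.0012² / (2 × 9.81) = 361.046 / 19.62 = 18.4019 m
h_max = 18.4019 m / 0.001 = 18400 mm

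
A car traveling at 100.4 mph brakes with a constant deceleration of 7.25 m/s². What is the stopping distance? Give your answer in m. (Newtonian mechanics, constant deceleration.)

v₀ = 100.4 mph × 0.44704 = 44.8828 m/s
d = v₀² / (2a) = 44.8828² / (2 × 7.25) = 2014.47 / 14.5 = 138.9 m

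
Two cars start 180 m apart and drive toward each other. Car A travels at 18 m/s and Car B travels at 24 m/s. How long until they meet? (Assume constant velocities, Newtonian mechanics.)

Combined speed: v_combined = 18 + 24 = 42 m/s
Time to meet: t = d/v_combined = 180/42 = 4.29 s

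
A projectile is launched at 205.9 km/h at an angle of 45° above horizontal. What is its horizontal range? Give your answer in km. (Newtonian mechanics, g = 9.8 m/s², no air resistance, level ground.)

v₀ = 205.9 km/h × 0.2777777777777778 = 57.1944 m/s
R = v₀² × sin(2θ) / g = 57.1944² × sin(2 × 45°) / 9.8 = 3271.2 × 1.0 / 9.8 = 333.796 m
R = 333.796 m / 1000.0 = 0.3338 km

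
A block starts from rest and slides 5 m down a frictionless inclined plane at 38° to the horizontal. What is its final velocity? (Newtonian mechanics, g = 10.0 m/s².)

a = g sin(θ) = 10.0 × sin(38°) = 6.1566 m/s²
v = √(2ad) = √(2 × 6.1566 × 5) = 7.85 m/s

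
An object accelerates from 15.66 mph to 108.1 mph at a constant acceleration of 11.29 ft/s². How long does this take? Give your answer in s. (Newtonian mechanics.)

v₀ = 15.66 mph × 0.44704 = 7.00065 m/s
v = 108.1 mph × 0.44704 = 48.325 m/s
a = 11.29 ft/s² × 0.3048 = 3.44119 m/s²
t = (v - v₀) / a = (48.325 - 7.00065) / 3.44119 = 12.01 s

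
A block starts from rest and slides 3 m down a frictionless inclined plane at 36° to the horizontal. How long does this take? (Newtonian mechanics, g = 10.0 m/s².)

a = g sin(θ) = 10.0 × sin(36°) = 5.8779 m/s²
t = √(2d/a) = √(2 × 3 / 5.8779) = 1.01 s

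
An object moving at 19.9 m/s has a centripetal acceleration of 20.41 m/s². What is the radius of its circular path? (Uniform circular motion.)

r = v²/a_c = 19.9²/20.41 = 19.4 m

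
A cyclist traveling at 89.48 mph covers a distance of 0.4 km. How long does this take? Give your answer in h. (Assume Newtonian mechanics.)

d = 0.4 km × 1000.0 = 400.0 m
v = 89.48 mph × 0.44704 = 40.0011 m/s
t = d / v = 400.0 / 40.0011 = 9.99973 s
t = 9.99973 s / 3600.0 = 0.002778 h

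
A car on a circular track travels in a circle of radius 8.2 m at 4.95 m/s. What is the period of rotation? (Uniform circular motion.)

T = 2πr/v = 2π×8.2/4.95 = 10.41 s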